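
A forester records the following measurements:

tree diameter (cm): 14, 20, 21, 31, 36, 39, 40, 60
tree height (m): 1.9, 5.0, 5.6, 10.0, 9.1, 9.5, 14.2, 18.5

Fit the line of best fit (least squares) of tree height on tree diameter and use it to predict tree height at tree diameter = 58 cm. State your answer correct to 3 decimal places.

n = 8, Σx = 261, Σy = 73.8, Σxy = 2930.3, Σx² = 10015
Sxx = Σx² − (Σx)²/n = 10015 − 8515.125 = 1499.875
Sxy = Σxy − (Σx)(Σy)/n = 2930.3 − 2407.725 = 522.575
b = Sxy/Sxx = 522.575/1499.875 = 0.348412
a = ȳ − b·x̄ = 9.225 − 0.348412·32.625 = -2.141953
ŷ(58) = a + b·58 = -2.141953 + 0.348412·58 = 18.065964

18.066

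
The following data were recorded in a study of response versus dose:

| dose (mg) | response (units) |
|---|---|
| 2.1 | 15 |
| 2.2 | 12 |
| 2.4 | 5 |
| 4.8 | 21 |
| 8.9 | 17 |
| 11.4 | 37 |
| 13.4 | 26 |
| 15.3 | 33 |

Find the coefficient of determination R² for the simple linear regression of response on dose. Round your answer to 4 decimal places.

0.7060

n = 8, Σx = 60.5, Σy = 166, Σxy = 1597.1, Σx² = 660.87, Σy² = 4258
Sxx = Σx² − (Σx)²/n = 660.87 − 457.53125 = 203.33875
Sxy = Σxy − (Σx)(Σy)/n = 1597.1 − 1255.375 = 341.725
Syy = Σy² − (Σy)²/n = 4258 − 3444.5 = 813.5
R² = Sxy²/(Sxx·Syy) = (341.725)²/(203.33875·813.5) = 0.705953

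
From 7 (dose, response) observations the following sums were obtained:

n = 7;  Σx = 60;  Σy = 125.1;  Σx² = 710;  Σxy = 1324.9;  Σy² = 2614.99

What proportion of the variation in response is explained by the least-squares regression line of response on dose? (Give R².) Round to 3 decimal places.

Sxx = Σx² − (Σx)²/n = 710 − 514.285714 = 195.714286
Sxy = Σxy − (Σx)(Σy)/n = 1324.9 − 1072.285714 = 252.614286
Syy = Σy² − (Σy)²/n = 2614.99 − 2235.715714 = 379.274286
R² = Sxy²/(Sxx·Syy) = (252.614286)²/(195.714286·379.274286) = 0.859686

0.860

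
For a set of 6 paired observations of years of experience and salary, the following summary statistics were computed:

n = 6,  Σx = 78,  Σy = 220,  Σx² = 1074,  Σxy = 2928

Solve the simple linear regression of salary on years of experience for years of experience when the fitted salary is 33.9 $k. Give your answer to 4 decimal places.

Sxx = Σx² − (Σx)²/n = 1074 − 1014 = 60
Sxy = Σxy − (Σx)(Σy)/n = 2928 − 2860 = 68
b = Sxy/Sxx = 68/60 = 1.133333
a = ȳ − b·x̄ = 36.666667 − 1.133333·13 = 21.933333
Set a + b·x = 33.9: x = (33.9 − 21.933333) / 1.133333 = 10.558824

10.5588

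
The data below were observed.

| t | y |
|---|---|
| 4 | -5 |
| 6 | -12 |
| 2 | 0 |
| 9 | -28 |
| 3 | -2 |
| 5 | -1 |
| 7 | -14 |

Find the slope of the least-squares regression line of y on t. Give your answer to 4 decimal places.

n = 7, Σx = 36, Σy = -62, Σxy = -453, Σx² = 220
Sxx = Σx² − (Σx)²/n = 220 − 185.142857 = 34.857143
Sxy = Σxy − (Σx)(Σy)/n = -453 − (-318.857143) = -134.142857
b = Sxy/Sxx = -134.142857/34.857143 = -3.848361

-3.8484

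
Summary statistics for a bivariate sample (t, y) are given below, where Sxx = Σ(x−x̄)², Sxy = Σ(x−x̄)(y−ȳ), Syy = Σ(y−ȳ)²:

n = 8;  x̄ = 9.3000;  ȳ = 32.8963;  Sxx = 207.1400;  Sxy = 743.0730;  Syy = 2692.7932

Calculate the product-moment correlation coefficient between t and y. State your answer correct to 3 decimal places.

r = Sxy/√(Sxx·Syy) = 743.073/√(557785.183448) = 743.073/746.850175 = 0.994943

0.995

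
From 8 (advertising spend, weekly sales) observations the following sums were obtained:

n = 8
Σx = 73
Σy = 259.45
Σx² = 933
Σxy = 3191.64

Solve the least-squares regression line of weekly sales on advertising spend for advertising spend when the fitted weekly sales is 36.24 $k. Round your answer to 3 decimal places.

10.358

Sxx = Σx² − (Σx)²/n = 933 − 666.125 = 266.875
Sxy = Σxy − (Σx)(Σy)/n = 3191.64 − 2367.48125 = 824.15875
b = Sxy/Sxx = 824.15875/266.875 = 3.088183
a = ȳ − b·x̄ = 32.43125 − 3.088183·9.125 = 4.251583
Set a + b·x = 36.24: x = (36.24 − 4.251583) / 3.088183 = 10.358331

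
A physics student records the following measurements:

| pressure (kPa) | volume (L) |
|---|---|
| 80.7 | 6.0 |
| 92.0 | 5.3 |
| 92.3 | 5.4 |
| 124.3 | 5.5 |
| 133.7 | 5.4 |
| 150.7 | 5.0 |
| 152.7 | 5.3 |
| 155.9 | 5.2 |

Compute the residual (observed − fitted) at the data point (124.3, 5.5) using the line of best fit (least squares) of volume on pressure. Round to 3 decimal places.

n = 8, Σx = 982.3, Σy = 43.1, Σxy = 5249.34, Σx² = 127154.55
Sxx = Σx² − (Σx)²/n = 127154.55 − 120614.16125 = 6540.38875
Sxy = Σxy − (Σx)(Σy)/n = 5249.34 − 5292.14125 = -42.80125
b = Sxy/Sxx = -42.80125/6540.38875 = -0.006544
a = ȳ − b·x̄ = 5.3875 − (-0.006544)·122.7875 = 6.191039
ŷ(124.3) = 6.191039 + (-0.006544)·124.3 = 5.377602
residual = y − ŷ = 5.5 − 5.377602 = 0.122398

0.122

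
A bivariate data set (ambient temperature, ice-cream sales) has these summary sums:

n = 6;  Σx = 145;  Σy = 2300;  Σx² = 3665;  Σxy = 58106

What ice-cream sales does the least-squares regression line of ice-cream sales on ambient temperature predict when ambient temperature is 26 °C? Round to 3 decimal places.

412.089

Sxx = Σx² − (Σx)²/n = 3665 − 3504.166667 = 160.833333
Sxy = Σxy − (Σx)(Σy)/n = 58106 − 55583.333333 = 2522.666667
b = Sxy/Sxx = 2522.666667/160.833333 = 15.684974
a = ȳ − b·x̄ = 383.333333 − 15.684974·24.166667 = 4.279793
ŷ(26) = a + b·26 = 4.279793 + 15.684974·26 = 412.089119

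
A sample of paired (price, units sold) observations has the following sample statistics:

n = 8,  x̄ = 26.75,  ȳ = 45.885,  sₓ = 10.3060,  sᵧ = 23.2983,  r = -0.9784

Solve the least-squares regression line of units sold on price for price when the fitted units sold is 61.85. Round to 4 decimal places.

19.5320

b = r · sᵧ/sₓ = -0.9784 · 23.2983/10.306 = -2.211824
a = ȳ − b·x̄ = 45.885 − (-2.211824)·26.75 = 105.051288
Set a + b·x = 61.85: x = (61.85 − 105.051288) / (-2.211824) = 19.531975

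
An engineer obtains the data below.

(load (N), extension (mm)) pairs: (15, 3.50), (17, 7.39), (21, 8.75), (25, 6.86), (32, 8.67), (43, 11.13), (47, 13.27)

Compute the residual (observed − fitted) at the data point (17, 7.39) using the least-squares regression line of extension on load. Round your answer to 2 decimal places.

1.46

n = 7, Σx = 200, Σy = 59.57, Σxy = 1913.1, Σx² = 6662
Sxx = Σx² − (Σx)²/n = 6662 − 5714.285714 = 947.714286
Sxy = Σxy − (Σx)(Σy)/n = 1913.1 − 1702 = 211.1
b = Sxy/Sxx = 211.1/947.714286 = 0.222746
a = ȳ − b·x̄ = 8.51 − 0.222746·28.571429 = 2.145815
ŷ(17) = 2.145815 + 0.222746·17 = 5.932505
residual = y − ŷ = 7.39 − 5.932505 = 1.457495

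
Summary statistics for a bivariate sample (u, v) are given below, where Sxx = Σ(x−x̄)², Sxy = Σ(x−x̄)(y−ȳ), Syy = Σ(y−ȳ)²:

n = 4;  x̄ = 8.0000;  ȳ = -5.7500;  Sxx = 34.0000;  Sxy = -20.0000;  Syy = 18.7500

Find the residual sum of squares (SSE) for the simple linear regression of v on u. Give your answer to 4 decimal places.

6.9853

b = Sxy/Sxx = -20/34 = -0.588235
SSE = Syy − b·Sxy = 18.75 − (-0.588235)·(-20) = 6.985294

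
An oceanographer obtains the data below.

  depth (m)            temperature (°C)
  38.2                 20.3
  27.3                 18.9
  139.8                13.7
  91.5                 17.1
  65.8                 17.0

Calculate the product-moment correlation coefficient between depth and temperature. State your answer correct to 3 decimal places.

n = 5, Σx = 362.6, Σy = 87, Σxy = 5889.94, Σx² = 34450.46, Σy² = 1538.4
Sxx = Σx² − (Σx)²/n = 34450.46 − 26295.752 = 8154.708
Sxy = Σxy − (Σx)(Σy)/n = 5889.94 − 6309.24 = -419.3
Syy = Σy² − (Σy)²/n = 1538.4 − 1513.8 = 24.6
r = Sxy/√(Sxx·Syy) = -419.3/√(200605.8168) = -419.3/447.890407 = -0.936167

-0.936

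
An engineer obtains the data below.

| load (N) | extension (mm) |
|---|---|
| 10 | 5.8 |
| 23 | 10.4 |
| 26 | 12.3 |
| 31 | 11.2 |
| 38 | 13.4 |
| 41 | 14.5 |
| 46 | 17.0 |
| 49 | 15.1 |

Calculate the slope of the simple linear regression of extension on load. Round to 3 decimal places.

n = 8, Σx = 264, Σy = 99.7, Σxy = 3589.8, Σx² = 9908
Sxx = Σx² − (Σx)²/n = 9908 − 8712 = 1196
Sxy = Σxy − (Σx)(Σy)/n = 3589.8 − 3290.1 = 299.7
b = Sxy/Sxx = 299.7/1196 = 0.250585

0.251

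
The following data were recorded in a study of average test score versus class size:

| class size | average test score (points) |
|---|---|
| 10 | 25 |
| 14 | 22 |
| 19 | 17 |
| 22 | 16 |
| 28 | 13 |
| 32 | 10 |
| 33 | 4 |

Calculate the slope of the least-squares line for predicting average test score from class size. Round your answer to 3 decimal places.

n = 7, Σx = 158, Σy = 107, Σxy = 2049, Σx² = 4038
Sxx = Σx² − (Σx)²/n = 4038 − 3566.285714 = 471.714286
Sxy = Σxy − (Σx)(Σy)/n = 2049 − 2415.142857 = -366.142857
b = Sxy/Sxx = -366.142857/471.714286 = -0.776196

-0.776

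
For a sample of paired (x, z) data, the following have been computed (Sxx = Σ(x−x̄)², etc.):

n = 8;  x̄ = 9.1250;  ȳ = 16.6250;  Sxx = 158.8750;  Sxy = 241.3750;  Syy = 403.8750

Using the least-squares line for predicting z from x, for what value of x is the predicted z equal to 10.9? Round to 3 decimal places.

5.357

b = Sxy/Sxx = 241.375/158.875 = 1.519276
a = ȳ − b·x̄ = 16.625 − 1.519276·9.125 = 2.761605
Set a + b·x = 10.9: x = (10.9 − 2.761605) / 1.519276 = 5.356758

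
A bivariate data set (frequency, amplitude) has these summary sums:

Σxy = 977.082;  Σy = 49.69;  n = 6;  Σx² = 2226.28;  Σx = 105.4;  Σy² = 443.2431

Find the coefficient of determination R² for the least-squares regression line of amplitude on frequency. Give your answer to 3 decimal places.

Sxx = Σx² − (Σx)²/n = 2226.28 − 1851.526667 = 374.753333
Sxy = Σxy − (Σx)(Σy)/n = 977.082 − 872.887667 = 104.194333
Syy = Σy² − (Σy)²/n = 443.2431 − 411.516017 = 31.727083
R² = Sxy²/(Sxx·Syy) = (104.194333)²/(374.753333·31.727083) = 0.913088

0.913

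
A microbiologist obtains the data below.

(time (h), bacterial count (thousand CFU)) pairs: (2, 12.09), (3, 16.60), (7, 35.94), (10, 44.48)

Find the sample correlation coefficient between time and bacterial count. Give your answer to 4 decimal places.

0.9939

n = 4, Σx = 22, Σy = 109.11, Σxy = 770.36, Σx² = 162, Σy² = 3691.8821
Sxx = Σx² − (Σx)²/n = 162 − 121 = 41
Sxy = Σxy − (Σx)(Σy)/n = 770.36 − 600.105 = 170.255
Syy = Σy² − (Σy)²/n = 3691.8821 − 2976.248025 = 715.634075
r = Sxy/√(Sxx·Syy) = 170.255/√(29340.997075) = 170.255/171.292140 = 0.993945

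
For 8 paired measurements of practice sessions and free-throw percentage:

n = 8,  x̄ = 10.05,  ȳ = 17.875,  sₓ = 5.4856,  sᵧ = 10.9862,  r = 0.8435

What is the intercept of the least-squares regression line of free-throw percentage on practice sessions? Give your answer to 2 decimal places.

0.90

b = r · sᵧ/sₓ = 0.8435 · 10.9862/5.4856 = 1.689306
a = ȳ − b·x̄ = 17.875 − 1.689306·10.05 = 0.897470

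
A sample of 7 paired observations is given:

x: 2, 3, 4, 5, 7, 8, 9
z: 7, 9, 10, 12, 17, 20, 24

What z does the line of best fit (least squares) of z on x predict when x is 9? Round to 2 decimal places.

n = 7, Σx = 38, Σy = 99, Σxy = 636, Σx² = 248
Sxx = Σx² − (Σx)²/n = 248 − 206.285714 = 41.714286
Sxy = Σxy − (Σx)(Σy)/n = 636 − 537.428571 = 98.571429
b = Sxy/Sxx = 98.571429/41.714286 = 2.363014
a = ȳ − b·x̄ = 14.142857 − 2.363014·5.428571 = 1.315068
ŷ(9) = a + b·9 = 1.315068 + 2.363014·9 = 22.582192

22.58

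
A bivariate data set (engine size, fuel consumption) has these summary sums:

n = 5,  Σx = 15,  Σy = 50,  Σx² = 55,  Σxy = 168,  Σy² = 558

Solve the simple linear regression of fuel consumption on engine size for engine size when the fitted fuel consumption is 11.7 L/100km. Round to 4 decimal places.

3.9444

Sxx = Σx² − (Σx)²/n = 55 − 45 = 10
Sxy = Σxy − (Σx)(Σy)/n = 168 − 150 = 18
b = Sxy/Sxx = 18/10 = 1.8
a = ȳ − b·x̄ = 10 − 1.8·3 = 4.6
Set a + b·x = 11.7: x = (11.7 − 4.6) / 1.8 = 3.944444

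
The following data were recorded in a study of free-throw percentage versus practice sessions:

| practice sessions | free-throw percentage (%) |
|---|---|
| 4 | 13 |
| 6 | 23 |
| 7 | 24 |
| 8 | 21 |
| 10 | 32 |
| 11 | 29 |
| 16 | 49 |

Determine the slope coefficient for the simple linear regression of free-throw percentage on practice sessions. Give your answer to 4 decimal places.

2.7708

n = 7, Σx = 62, Σy = 191, Σxy = 1949, Σx² = 642
Sxx = Σx² − (Σx)²/n = 642 − 549.142857 = 92.857143
Sxy = Σxy − (Σx)(Σy)/n = 1949 − 1691.714286 = 257.285714
b = Sxy/Sxx = 257.285714/92.857143 = 2.770769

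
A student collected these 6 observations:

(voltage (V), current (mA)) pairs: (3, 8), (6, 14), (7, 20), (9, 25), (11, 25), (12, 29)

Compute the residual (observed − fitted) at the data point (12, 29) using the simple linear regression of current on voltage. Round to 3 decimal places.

-0.310

n = 6, Σx = 48, Σy = 121, Σxy = 1096, Σx² = 440
Sxx = Σx² − (Σx)²/n = 440 − 384 = 56
Sxy = Σxy − (Σx)(Σy)/n = 1096 − 968 = 128
b = Sxy/Sxx = 128/56 = 2.285714
a = ȳ − b·x̄ = 20.166667 − 2.285714·8 = 1.880952
ŷ(12) = 1.880952 + 2.285714·12 = 29.309524
residual = y − ŷ = 29 − 29.309524 = -0.309524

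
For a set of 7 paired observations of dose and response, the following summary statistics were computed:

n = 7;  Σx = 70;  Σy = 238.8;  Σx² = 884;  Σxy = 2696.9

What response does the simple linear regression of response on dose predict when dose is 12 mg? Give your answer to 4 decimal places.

37.4719

Sxx = Σx² − (Σx)²/n = 884 − 700 = 184
Sxy = Σxy − (Σx)(Σy)/n = 2696.9 − 2388 = 308.9
b = Sxy/Sxx = 308.9/184 = 1.678804
a = ȳ − b·x̄ = 34.114286 − 1.678804·10 = 17.326242
ŷ(12) = a + b·12 = 17.326242 + 1.678804·12 = 37.471894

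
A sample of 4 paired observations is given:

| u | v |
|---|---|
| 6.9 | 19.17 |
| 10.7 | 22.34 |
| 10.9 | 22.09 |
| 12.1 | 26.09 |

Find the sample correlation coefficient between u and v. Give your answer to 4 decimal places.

0.9088

n = 4, Σx = 40.6, Σy = 89.69, Σxy = 927.781, Σx² = 427.32, Σy² = 2035.2207
Sxx = Σx² − (Σx)²/n = 427.32 − 412.09 = 15.23
Sxy = Σxy − (Σx)(Σy)/n = 927.781 − 910.3535 = 17.4275
Syy = Σy² − (Σy)²/n = 2035.2207 − 2011.074025 = 24.146675
r = Sxy/√(Sxx·Syy) = 17.4275/√(367.753860) = 17.4275/19.176910 = 0.908775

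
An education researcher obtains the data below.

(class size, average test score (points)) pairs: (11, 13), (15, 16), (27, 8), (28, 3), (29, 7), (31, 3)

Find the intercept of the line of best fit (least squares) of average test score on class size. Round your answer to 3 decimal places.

n = 6, Σx = 141, Σy = 50, Σxy = 979, Σx² = 3661
Sxx = Σx² − (Σx)²/n = 3661 − 3313.5 = 347.5
Sxy = Σxy − (Σx)(Σy)/n = 979 − 1175 = -196
b = Sxy/Sxx = -196/347.5 = -0.564029
a = ȳ − b·x̄ = 8.333333 − (-0.564029)·23.5 = 21.588010

21.588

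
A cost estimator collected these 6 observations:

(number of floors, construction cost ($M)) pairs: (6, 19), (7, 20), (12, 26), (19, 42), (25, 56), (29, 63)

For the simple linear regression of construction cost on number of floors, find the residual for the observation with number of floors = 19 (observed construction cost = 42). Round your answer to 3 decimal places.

n = 6, Σx = 98, Σy = 226, Σxy = 4591, Σx² = 2056
Sxx = Σx² − (Σx)²/n = 2056 − 1600.666667 = 455.333333
Sxy = Σxy − (Σx)(Σy)/n = 4591 − 3691.333333 = 899.666667
b = Sxy/Sxx = 899.666667/455.333333 = 1.975842
a = ȳ − b·x̄ = 37.666667 − 1.975842·16.333333 = 5.394583
ŷ(19) = 5.394583 + 1.975842·19 = 42.935578
residual = y − ŷ = 42 − 42.935578 = -0.935578

-0.936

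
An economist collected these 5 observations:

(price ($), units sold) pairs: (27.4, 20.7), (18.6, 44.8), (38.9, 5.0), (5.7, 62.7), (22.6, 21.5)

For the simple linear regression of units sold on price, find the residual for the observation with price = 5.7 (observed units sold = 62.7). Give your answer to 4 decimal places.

n = 5, Σx = 113.2, Σy = 154.7, Σxy = 2438.25, Σx² = 3153.18
Sxx = Σx² − (Σx)²/n = 3153.18 − 2562.848 = 590.332
Sxy = Σxy − (Σx)(Σy)/n = 2438.25 − 3502.408 = -1064.158
b = Sxy/Sxx = -1064.158/590.332 = -1.802643
a = ȳ − b·x̄ = 30.94 − (-1.802643)·22.64 = 71.751843
ŷ(5.7) = 71.751843 + (-1.802643)·5.7 = 61.476777
residual = y − ŷ = 62.7 − 61.476777 = 1.223223

1.2232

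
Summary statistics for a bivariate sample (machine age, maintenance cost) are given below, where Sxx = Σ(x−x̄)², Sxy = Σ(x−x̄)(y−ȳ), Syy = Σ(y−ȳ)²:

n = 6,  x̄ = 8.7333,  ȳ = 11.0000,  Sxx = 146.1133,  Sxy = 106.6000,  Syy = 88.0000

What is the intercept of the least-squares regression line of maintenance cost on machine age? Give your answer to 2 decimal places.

4.63

b = Sxy/Sxx = 106.6/146.1133 = 0.729571
a = ȳ − b·x̄ = 11 − 0.729571·8.7333 = 4.628439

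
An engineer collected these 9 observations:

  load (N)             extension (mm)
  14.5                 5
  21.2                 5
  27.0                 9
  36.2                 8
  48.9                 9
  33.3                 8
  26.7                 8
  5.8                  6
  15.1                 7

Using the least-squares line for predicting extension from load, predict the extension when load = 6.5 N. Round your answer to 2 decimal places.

5.56

n = 9, Σx = 228.7, Σy = 65, Σxy = 1771.7, Σx² = 7173.77
Sxx = Σx² − (Σx)²/n = 7173.77 − 5811.521111 = 1362.248889
Sxy = Σxy − (Σx)(Σy)/n = 1771.7 − 1651.722222 = 119.977778
b = Sxy/Sxx = 119.977778/1362.248889 = 0.088073
a = ȳ − b·x̄ = 7.222222 − 0.088073·25.411111 = 4.984181
ŷ(6.5) = a + b·6.5 = 4.984181 + 0.088073·6.5 = 5.556658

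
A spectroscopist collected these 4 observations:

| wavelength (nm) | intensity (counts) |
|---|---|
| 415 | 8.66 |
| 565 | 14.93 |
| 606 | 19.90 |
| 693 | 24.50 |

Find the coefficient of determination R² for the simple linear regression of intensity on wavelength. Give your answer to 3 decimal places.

n = 4, Σx = 2279, Σy = 67.99, Σxy = 41067.25, Σx² = 1338935, Σy² = 1294.1605
Sxx = Σx² − (Σx)²/n = 1338935 − 1298460.25 = 40474.75
Sxy = Σxy − (Σx)(Σy)/n = 41067.25 − 38737.3025 = 2329.9475
Syy = Σy² − (Σy)²/n = 1294.1605 − 1155.660025 = 138.500475
R² = Sxy²/(Sxx·Syy) = (2329.9475)²/(40474.75·138.500475) = 0.968405

0.968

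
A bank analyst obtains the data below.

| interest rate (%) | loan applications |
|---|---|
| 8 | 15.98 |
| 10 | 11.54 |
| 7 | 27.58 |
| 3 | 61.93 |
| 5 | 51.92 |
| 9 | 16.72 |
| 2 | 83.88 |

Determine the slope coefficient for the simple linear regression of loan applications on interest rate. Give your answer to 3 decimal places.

-8.919

n = 7, Σx = 44, Σy = 269.55, Σxy = 1199.93, Σx² = 332
Sxx = Σx² − (Σx)²/n = 332 − 276.571429 = 55.428571
Sxy = Σxy − (Σx)(Σy)/n = 1199.93 − 1694.314286 = -494.384286
b = Sxy/Sxx = -494.384286/55.428571 = -8.919304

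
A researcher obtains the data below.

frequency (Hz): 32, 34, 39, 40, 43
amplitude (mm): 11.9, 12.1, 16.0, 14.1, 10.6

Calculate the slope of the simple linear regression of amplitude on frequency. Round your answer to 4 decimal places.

n = 5, Σx = 188, Σy = 64.7, Σxy = 2436, Σx² = 7150
Sxx = Σx² − (Σx)²/n = 7150 − 7068.8 = 81.2
Sxy = Σxy − (Σx)(Σy)/n = 2436 − 2432.72 = 3.28
b = Sxy/Sxx = 3.28/81.2 = 0.040394

0.0404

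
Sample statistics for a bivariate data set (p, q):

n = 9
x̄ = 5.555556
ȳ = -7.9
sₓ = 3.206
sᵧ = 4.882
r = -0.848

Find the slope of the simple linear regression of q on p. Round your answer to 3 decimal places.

b = r · sᵧ/sₓ = -0.848 · 4.882/3.206 = -1.291309

-1.291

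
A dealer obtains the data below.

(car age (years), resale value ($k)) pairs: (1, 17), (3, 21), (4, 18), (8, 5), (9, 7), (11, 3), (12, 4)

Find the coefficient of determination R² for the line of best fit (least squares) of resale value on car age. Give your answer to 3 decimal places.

n = 7, Σx = 48, Σy = 75, Σxy = 336, Σx² = 436, Σy² = 1153
Sxx = Σx² − (Σx)²/n = 436 − 329.142857 = 106.857143
Sxy = Σxy − (Σx)(Σy)/n = 336 − 514.285714 = -178.285714
Syy = Σy² − (Σy)²/n = 1153 − 803.571429 = 349.428571
R² = Sxy²/(Sxx·Syy) = (-178.285714)²/(106.857143·349.428571) = 0.851277

0.851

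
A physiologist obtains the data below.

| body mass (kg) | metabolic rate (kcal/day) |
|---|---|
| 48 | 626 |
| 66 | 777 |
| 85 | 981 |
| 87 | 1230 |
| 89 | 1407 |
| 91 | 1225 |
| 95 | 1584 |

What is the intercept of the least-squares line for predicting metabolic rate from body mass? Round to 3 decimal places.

n = 7, Σx = 561, Σy = 7830, Σxy = 658903, Σx² = 46681
Sxx = Σx² − (Σx)²/n = 46681 − 44960.142857 = 1720.857143
Sxy = Σxy − (Σx)(Σy)/n = 658903 − 627518.571429 = 31384.428571
b = Sxy/Sxx = 31384.428571/1720.857143 = 18.237672
a = ȳ − b·x̄ = 1118.571429 − 18.237672·80.142857 = -343.047734

-343.048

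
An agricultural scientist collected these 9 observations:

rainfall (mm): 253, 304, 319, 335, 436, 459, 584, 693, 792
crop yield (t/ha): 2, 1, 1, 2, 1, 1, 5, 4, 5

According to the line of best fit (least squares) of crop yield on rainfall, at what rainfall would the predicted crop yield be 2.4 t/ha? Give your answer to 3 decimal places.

458.012

n = 9, Σx = 4175, Σy = 22, Σxy = 12346, Σx² = 2219757
Sxx = Σx² − (Σx)²/n = 2219757 − 1936736.111111 = 283020.888889
Sxy = Σxy − (Σx)(Σy)/n = 12346 − 10205.555556 = 2140.444444
b = Sxy/Sxx = 2140.444444/283020.888889 = 0.007563
a = ȳ − b·x̄ = 2.444444 − 0.007563·463.888889 = -1.063877
Set a + b·x = 2.4: x = (2.4 − (-1.063877)) / 0.007563 = 458.012209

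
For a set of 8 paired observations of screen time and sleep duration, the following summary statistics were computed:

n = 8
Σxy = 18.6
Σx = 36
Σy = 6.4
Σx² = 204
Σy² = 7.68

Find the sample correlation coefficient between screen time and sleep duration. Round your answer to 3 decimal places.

-0.984

Sxx = Σx² − (Σx)²/n = 204 − 162 = 42
Sxy = Σxy − (Σx)(Σy)/n = 18.6 − 28.8 = -10.2
Syy = Σy² − (Σy)²/n = 7.68 − 5.12 = 2.56
r = Sxy/√(Sxx·Syy) = -10.2/√(107.52) = -10.2/10.369185 = -0.983684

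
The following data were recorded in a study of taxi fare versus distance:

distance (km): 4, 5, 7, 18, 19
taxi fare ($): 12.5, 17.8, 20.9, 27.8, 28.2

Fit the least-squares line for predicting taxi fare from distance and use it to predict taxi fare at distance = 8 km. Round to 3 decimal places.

19.182

n = 5, Σx = 53, Σy = 107.2, Σxy = 1321.5, Σx² = 775
Sxx = Σx² − (Σx)²/n = 775 − 561.8 = 213.2
Sxy = Σxy − (Σx)(Σy)/n = 1321.5 − 1136.32 = 185.18
b = Sxy/Sxx = 185.18/213.2 = 0.868574
a = ȳ − b·x̄ = 21.44 − 0.868574·10.6 = 12.233114
ŷ(8) = a + b·8 = 12.233114 + 0.868574·8 = 19.181707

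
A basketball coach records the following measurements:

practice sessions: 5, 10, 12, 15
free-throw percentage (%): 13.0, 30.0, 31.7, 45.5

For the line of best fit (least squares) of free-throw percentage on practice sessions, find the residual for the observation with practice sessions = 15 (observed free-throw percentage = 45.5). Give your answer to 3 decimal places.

n = 4, Σx = 42, Σy = 120.2, Σxy = 1427.9, Σx² = 494
Sxx = Σx² − (Σx)²/n = 494 − 441 = 53
Sxy = Σxy − (Σx)(Σy)/n = 1427.9 − 1262.1 = 165.8
b = Sxy/Sxx = 165.8/53 = 3.128302
a = ȳ − b·x̄ = 30.05 − 3.128302·10.5 = -2.797170
ŷ(15) = -2.797170 + 3.128302·15 = 44.127358
residual = y − ŷ = 45.5 − 44.127358 = 1.372642

1.373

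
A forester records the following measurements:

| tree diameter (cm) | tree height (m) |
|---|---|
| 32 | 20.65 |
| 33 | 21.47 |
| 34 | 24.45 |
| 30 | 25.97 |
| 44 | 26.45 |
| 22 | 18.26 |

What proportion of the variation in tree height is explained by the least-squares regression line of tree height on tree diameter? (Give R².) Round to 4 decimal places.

n = 6, Σx = 195, Σy = 137.25, Σxy = 4545.23, Σx² = 6589, Σy² = 3192.6569
Sxx = Σx² − (Σx)²/n = 6589 − 6337.5 = 251.5
Sxy = Σxy − (Σx)(Σy)/n = 4545.23 − 4460.625 = 84.605
Syy = Σy² − (Σy)²/n = 3192.6569 − 3139.59375 = 53.06315
R² = Sxy²/(Sxx·Syy) = (84.605)²/(251.5·53.06315) = 0.536366

0.5364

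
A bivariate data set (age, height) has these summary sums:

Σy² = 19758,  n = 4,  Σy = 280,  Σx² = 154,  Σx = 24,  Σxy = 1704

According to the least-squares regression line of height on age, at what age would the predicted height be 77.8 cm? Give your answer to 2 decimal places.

9.25

Sxx = Σx² − (Σx)²/n = 154 − 144 = 10
Sxy = Σxy − (Σx)(Σy)/n = 1704 − 1680 = 24
b = Sxy/Sxx = 24/10 = 2.4
a = ȳ − b·x̄ = 70 − 2.4·6 = 55.6
Set a + b·x = 77.8: x = (77.8 − 55.6) / 2.4 = 9.25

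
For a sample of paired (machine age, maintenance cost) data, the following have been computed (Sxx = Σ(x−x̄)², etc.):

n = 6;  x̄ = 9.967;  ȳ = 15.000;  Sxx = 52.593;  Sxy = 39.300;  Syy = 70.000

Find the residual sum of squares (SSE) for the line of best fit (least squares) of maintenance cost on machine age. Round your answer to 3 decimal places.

40.633

b = Sxy/Sxx = 39.3/52.593 = 0.747248
SSE = Syy − b·Sxy = 70 − 0.747248·39.3 = 40.633164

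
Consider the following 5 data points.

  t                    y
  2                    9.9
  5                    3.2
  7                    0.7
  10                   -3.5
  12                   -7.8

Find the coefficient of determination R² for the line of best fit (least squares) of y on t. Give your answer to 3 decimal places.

n = 5, Σx = 36, Σy = 2.5, Σxy = -87.9, Σx² = 322, Σy² = 181.83
Sxx = Σx² − (Σx)²/n = 322 − 259.2 = 62.8
Sxy = Σxy − (Σx)(Σy)/n = -87.9 − 18 = -105.9
Syy = Σy² − (Σy)²/n = 181.83 − 1.25 = 180.58
R² = Sxy²/(Sxx·Syy) = (-105.9)²/(62.8·180.58) = 0.988923

0.989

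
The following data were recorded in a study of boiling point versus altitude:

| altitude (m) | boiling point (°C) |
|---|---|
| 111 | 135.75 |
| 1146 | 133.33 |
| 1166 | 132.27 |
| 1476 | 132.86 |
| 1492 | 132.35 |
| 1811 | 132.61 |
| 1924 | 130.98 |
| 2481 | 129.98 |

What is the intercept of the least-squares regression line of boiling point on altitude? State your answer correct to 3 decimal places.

n = 8, Σx = 11607, Σy = 1060.13, Σxy = 1530301.42, Σx² = 20226691
Sxx = Σx² − (Σx)²/n = 20226691 − 16840306.125 = 3386384.875
Sxy = Σxy − (Σx)(Σy)/n = 1530301.42 − 1538116.11375 = -7814.69375
b = Sxy/Sxx = -7814.69375/3386384.875 = -0.002308
a = ȳ − b·x̄ = 132.51625 − (-0.002308)·1450.875 = 135.864406

135.864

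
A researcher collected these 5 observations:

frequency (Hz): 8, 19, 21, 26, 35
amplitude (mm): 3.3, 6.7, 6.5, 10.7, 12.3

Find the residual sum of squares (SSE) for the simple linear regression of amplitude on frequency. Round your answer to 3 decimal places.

3.170

n = 5, Σx = 109, Σy = 39.5, Σxy = 998.9, Σx² = 2767, Σy² = 363.81
Sxx = Σx² − (Σx)²/n = 2767 − 2376.2 = 390.8
Sxy = Σxy − (Σx)(Σy)/n = 998.9 − 861.1 = 137.8
Syy = Σy² − (Σy)²/n = 363.81 − 312.05 = 51.76
b = Sxy/Sxx = 137.8/390.8 = 0.352610
SSE = Syy − b·Sxy = 51.76 − 0.352610·137.8 = 3.170338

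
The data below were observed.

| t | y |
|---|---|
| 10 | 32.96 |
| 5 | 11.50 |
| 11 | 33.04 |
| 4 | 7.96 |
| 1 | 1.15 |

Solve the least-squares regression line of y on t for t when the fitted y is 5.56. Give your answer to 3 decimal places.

2.822

n = 5, Σx = 31, Σy = 86.61, Σxy = 783.53, Σx² = 263
Sxx = Σx² − (Σx)²/n = 263 − 192.2 = 70.8
Sxy = Σxy − (Σx)(Σy)/n = 783.53 − 536.982 = 246.548
b = Sxy/Sxx = 246.548/70.8 = 3.482316
a = ȳ − b·x̄ = 17.322 − 3.482316·6.2 = -4.268362
Set a + b·x = 5.56: x = (5.56 − (-4.268362)) / 3.482316 = 2.822363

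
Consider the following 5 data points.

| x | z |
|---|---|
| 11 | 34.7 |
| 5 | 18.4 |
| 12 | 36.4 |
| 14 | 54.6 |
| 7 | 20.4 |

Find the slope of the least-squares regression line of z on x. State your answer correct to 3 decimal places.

n = 5, Σx = 49, Σy = 164.5, Σxy = 1817.7, Σx² = 535
Sxx = Σx² − (Σx)²/n = 535 − 480.2 = 54.8
Sxy = Σxy − (Σx)(Σy)/n = 1817.7 − 1612.1 = 205.6
b = Sxy/Sxx = 205.6/54.8 = 3.751825

3.752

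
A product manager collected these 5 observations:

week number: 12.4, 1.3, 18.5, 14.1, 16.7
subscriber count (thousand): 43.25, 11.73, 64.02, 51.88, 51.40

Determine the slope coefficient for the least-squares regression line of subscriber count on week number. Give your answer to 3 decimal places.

2.891

n = 5, Σx = 63, Σy = 222.28, Σxy = 3325.807, Σx² = 975.4
Sxx = Σx² − (Σx)²/n = 975.4 − 793.8 = 181.6
Sxy = Σxy − (Σx)(Σy)/n = 3325.807 − 2800.728 = 525.079
b = Sxy/Sxx = 525.079/181.6 = 2.891404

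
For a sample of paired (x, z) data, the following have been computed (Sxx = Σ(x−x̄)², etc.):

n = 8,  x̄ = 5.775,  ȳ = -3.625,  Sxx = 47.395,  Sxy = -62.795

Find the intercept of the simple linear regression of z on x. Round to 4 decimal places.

4.0265

b = Sxy/Sxx = -62.795/47.395 = -1.324929
a = ȳ − b·x̄ = -3.625 − (-1.324929)·5.775 = 4.026464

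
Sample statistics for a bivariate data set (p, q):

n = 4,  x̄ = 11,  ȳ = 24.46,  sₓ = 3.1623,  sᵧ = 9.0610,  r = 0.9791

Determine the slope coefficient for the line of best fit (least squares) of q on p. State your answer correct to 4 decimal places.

b = r · sᵧ/sₓ = 0.9791 · 9.061/3.1623 = 2.805434

2.8054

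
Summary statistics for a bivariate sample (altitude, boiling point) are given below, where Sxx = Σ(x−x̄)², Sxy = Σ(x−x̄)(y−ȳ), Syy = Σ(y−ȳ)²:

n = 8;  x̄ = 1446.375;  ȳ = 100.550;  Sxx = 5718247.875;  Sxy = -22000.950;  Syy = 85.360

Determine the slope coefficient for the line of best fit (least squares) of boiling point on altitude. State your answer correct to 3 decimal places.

b = Sxy/Sxx = -22000.95/5718247.875 = -0.003847

-0.004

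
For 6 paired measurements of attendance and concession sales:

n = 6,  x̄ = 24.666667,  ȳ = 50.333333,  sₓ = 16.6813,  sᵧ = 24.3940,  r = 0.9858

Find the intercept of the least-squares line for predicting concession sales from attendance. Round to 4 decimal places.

14.7741

b = r · sᵧ/sₓ = 0.9858 · 24.394/16.6813 = 1.441591
a = ȳ − b·x̄ = 50.333333 − 1.441591·24.666667 = 14.774098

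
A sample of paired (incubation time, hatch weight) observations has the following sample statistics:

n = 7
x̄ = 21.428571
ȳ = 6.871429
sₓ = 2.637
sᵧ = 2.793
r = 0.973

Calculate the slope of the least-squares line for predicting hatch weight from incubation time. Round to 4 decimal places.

1.0306

b = r · sᵧ/sₓ = 0.973 · 2.793/2.637 = 1.030561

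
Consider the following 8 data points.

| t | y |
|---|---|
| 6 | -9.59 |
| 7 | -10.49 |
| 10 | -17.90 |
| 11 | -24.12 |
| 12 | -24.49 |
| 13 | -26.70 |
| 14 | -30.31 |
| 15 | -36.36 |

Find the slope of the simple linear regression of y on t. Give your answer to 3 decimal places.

-2.867

n = 8, Σx = 88, Σy = -179.96, Σxy = -2186.01, Σx² = 1040
Sxx = Σx² − (Σx)²/n = 1040 − 968 = 72
Sxy = Σxy − (Σx)(Σy)/n = -2186.01 − (-1979.56) = -206.45
b = Sxy/Sxx = -206.45/72 = -2.867361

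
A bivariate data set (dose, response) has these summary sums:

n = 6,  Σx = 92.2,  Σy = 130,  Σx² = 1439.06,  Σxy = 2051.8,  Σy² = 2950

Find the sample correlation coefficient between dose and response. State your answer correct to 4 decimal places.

Sxx = Σx² − (Σx)²/n = 1439.06 − 1416.806667 = 22.253333
Sxy = Σxy − (Σx)(Σy)/n = 2051.8 − 1997.666667 = 54.133333
Syy = Σy² − (Σy)²/n = 2950 − 2816.666667 = 133.333333
r = Sxy/√(Sxx·Syy) = 54.133333/√(2967.111111) = 54.133333/54.471195 = 0.993797

0.9938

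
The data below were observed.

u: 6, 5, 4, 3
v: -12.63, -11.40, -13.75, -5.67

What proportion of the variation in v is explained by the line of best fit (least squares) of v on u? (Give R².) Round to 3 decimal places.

0.443

n = 4, Σx = 18, Σy = -43.45, Σxy = -204.79, Σx² = 86, Σy² = 510.6883
Sxx = Σx² − (Σx)²/n = 86 − 81 = 5
Sxy = Σxy − (Σx)(Σy)/n = -204.79 − (-195.525) = -9.265
Syy = Σy² − (Σy)²/n = 510.6883 − 471.975625 = 38.712675
R² = Sxy²/(Sxx·Syy) = (-9.265)²/(5·38.712675) = 0.443473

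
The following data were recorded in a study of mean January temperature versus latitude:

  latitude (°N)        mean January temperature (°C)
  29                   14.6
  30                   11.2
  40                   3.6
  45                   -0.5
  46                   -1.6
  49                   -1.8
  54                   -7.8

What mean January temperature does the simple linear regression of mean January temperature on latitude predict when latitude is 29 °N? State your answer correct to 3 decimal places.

n = 7, Σx = 293, Σy = 17.7, Σxy = 297.9, Σx² = 12799
Sxx = Σx² − (Σx)²/n = 12799 − 12264.142857 = 534.857143
Sxy = Σxy − (Σx)(Σy)/n = 297.9 − 740.871429 = -442.971429
b = Sxy/Sxx = -442.971429/534.857143 = -0.828205
a = ȳ − b·x̄ = 2.528571 − (-0.828205)·41.857143 = 37.194872
ŷ(29) = a + b·29 = 37.194872 + (-0.828205)·29 = 13.176923

13.177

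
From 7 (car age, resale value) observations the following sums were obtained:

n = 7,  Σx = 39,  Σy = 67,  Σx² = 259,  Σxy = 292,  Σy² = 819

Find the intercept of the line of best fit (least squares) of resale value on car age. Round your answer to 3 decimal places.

Sxx = Σx² − (Σx)²/n = 259 − 217.285714 = 41.714286
Sxy = Σxy − (Σx)(Σy)/n = 292 − 373.285714 = -81.285714
b = Sxy/Sxx = -81.285714/41.714286 = -1.948630
a = ȳ − b·x̄ = 9.571429 − (-1.948630)·5.571429 = 20.428082

20.428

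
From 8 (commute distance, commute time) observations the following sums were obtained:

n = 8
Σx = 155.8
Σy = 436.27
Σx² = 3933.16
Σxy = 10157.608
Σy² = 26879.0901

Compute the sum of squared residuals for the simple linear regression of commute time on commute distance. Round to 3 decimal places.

Sxx = Σx² − (Σx)²/n = 3933.16 − 3034.205 = 898.955
Sxy = Σxy − (Σx)(Σy)/n = 10157.608 − 8496.35825 = 1661.24975
Syy = Σy² − (Σy)²/n = 26879.0901 − 23791.439113 = 3087.650988
b = Sxy/Sxx = 1661.24975/898.955 = 1.847979
SSE = Syy − b·Sxy = 3087.650988 − 1.847979·1661.24975 = 17.696727

17.697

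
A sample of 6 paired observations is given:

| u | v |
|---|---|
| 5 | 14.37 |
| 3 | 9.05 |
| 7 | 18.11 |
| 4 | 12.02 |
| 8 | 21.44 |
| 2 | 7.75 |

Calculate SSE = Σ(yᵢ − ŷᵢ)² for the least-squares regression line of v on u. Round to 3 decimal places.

n = 6, Σx = 29, Σy = 82.74, Σxy = 460.87, Σx² = 167, Σy² = 1280.588
Sxx = Σx² − (Σx)²/n = 167 − 140.166667 = 26.833333
Sxy = Σxy − (Σx)(Σy)/n = 460.87 − 399.91 = 60.96
Syy = Σy² − (Σy)²/n = 1280.588 − 1140.9846 = 139.6034
b = Sxy/Sxx = 60.96/26.833333 = 2.271801
SSE = Syy − b·Sxy = 139.6034 − 2.271801·60.96 = 1.114396

1.114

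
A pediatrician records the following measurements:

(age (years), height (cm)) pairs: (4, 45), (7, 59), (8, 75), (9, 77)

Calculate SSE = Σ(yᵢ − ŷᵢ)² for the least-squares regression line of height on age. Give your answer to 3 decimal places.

n = 4, Σx = 28, Σy = 256, Σxy = 1886, Σx² = 210, Σy² = 17060
Sxx = Σx² − (Σx)²/n = 210 − 196 = 14
Sxy = Σxy − (Σx)(Σy)/n = 1886 − 1792 = 94
Syy = Σy² − (Σy)²/n = 17060 − 16384 = 676
b = Sxy/Sxx = 94/14 = 6.714286
SSE = Syy − b·Sxy = 676 − 6.714286·94 = 44.857143

44.857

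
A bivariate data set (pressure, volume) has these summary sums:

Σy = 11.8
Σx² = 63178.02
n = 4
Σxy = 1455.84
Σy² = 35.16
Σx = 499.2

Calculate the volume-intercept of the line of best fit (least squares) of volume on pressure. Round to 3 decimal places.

5.338

Sxx = Σx² − (Σx)²/n = 63178.02 − 62300.16 = 877.86
Sxy = Σxy − (Σx)(Σy)/n = 1455.84 − 1472.64 = -16.8
b = Sxy/Sxx = -16.8/877.86 = -0.019137
a = ȳ − b·x̄ = 2.95 − (-0.019137)·124.8 = 5.338353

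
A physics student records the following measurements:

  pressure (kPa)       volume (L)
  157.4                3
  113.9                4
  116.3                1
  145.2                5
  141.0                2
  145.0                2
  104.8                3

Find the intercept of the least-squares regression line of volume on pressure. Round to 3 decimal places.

n = 7, Σx = 923.6, Σy = 20, Σxy = 2656.5, Σx² = 124245.74
Sxx = Σx² − (Σx)²/n = 124245.74 − 121862.422857 = 2383.317143
Sxy = Σxy − (Σx)(Σy)/n = 2656.5 − 2638.857143 = 17.642857
b = Sxy/Sxx = 17.642857/2383.317143 = 0.007403
a = ȳ − b·x̄ = 2.857143 − 0.007403·131.942857 = 1.880416

1.880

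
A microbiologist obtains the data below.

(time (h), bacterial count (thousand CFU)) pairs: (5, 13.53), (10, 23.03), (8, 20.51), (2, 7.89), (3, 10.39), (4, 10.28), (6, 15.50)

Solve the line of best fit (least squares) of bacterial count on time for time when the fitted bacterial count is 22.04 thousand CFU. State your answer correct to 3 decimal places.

n = 7, Σx = 38, Σy = 101.13, Σxy = 643.1, Σx² = 254
Sxx = Σx² − (Σx)²/n = 254 − 206.285714 = 47.714286
Sxy = Σxy − (Σx)(Σy)/n = 643.1 − 548.991429 = 94.108571
b = Sxy/Sxx = 94.108571/47.714286 = 1.972335
a = ȳ − b·x̄ = 14.447143 − 1.972335·5.428571 = 3.740180
Set a + b·x = 22.04: x = (22.04 − 3.740180) / 1.972335 = 9.278250

9.278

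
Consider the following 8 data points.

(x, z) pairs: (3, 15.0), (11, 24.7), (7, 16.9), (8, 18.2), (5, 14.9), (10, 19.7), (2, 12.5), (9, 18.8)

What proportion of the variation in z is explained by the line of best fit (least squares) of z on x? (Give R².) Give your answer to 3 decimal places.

n = 8, Σx = 55, Σy = 140.7, Σxy = 1046.3, Σx² = 453, Σy² = 2571.73
Sxx = Σx² − (Σx)²/n = 453 − 378.125 = 74.875
Sxy = Σxy − (Σx)(Σy)/n = 1046.3 − 967.3125 = 78.9875
Syy = Σy² − (Σy)²/n = 2571.73 − 2474.56125 = 97.16875
R² = Sxy²/(Sxx·Syy) = (78.9875)²/(74.875·97.16875) = 0.857538

0.858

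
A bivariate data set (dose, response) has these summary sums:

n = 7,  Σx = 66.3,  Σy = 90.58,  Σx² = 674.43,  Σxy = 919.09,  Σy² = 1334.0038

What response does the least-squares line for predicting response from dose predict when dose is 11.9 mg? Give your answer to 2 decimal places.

16.14

Sxx = Σx² − (Σx)²/n = 674.43 − 627.955714 = 46.474286
Sxy = Σxy − (Σx)(Σy)/n = 919.09 − 857.922 = 61.168
b = Sxy/Sxx = 61.168/46.474286 = 1.316169
a = ȳ − b·x̄ = 12.94 − 1.316169·9.471429 = 0.474002
ŷ(11.9) = a + b·11.9 = 0.474002 + 1.316169·11.9 = 16.136410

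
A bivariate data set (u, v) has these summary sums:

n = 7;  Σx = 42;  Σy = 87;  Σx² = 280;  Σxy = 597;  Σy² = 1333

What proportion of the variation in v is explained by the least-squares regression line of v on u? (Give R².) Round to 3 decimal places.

0.798

Sxx = Σx² − (Σx)²/n = 280 − 252 = 28
Sxy = Σxy − (Σx)(Σy)/n = 597 − 522 = 75
Syy = Σy² − (Σy)²/n = 1333 − 1081.285714 = 251.714286
R² = Sxy²/(Sxx·Syy) = (75)²/(28·251.714286) = 0.798099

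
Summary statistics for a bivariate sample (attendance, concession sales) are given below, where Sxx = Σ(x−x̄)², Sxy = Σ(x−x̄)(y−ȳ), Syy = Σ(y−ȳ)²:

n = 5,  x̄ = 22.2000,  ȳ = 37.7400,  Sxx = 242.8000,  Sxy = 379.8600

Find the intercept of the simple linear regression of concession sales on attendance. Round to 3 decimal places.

b = Sxy/Sxx = 379.86/242.8 = 1.564498
a = ȳ − b·x̄ = 37.74 − 1.564498·22.2 = 3.008155

3.008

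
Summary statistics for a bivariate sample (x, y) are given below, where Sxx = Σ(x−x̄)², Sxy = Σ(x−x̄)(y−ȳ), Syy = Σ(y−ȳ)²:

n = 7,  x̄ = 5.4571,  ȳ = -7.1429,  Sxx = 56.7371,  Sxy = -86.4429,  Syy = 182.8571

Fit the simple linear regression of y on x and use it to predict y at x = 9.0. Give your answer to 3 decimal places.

-12.541

b = Sxy/Sxx = -86.4429/56.7371 = -1.523569
a = ȳ − b·x̄ = -7.1429 − (-1.523569)·5.4571 = 1.171370
ŷ(9.0) = a + b·9.0 = 1.171370 + (-1.523569)·9 = -12.540753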